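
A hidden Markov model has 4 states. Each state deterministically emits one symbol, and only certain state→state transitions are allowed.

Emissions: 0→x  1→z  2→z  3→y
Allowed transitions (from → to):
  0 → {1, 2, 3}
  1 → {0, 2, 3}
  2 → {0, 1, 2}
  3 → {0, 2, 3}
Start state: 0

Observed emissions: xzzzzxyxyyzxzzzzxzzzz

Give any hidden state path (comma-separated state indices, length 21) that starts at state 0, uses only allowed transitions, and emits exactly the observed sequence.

  0: obs=x cand={0} pick 0 [start]
  1: obs=z cand={1,2} pick 2 [0->2 ok]
  2: obs=z cand={1,2} pick 2 [2->2 ok]
  3: obs=z cand={1,2} pick 2 [2->2 ok]
  4: obs=z cand={1,2} pick 1 [2->1 ok]
  5: obs=x cand={0} pick 0 [1->0 ok]
  6: obs=y cand={3} pick 3 [0->3 ok]
  7: obs=x cand={0} pick 0 [3->0 ok]
  8: obs=y cand={3} pick 3 [0->3 ok]
  9: obs=y cand={3} pick 3 [3->3 ok]
  10: obs=z cand={1,2} pick 2 [3->2 ok]
  11: obs=x cand={0} pick 0 [2->0 ok]
  12: obs=z cand={1,2} pick 1 [0->1 ok]
  13: obs=z cand={1,2} pick 2 [1->2 ok]
  14: obs=z cand={1,2} pick 2 [2->2 ok]
  15: obs=z cand={1,2} pick 2 [2->2 ok]
  16: obs=x cand={0} pick 0 [2->0 ok]
  17: obs=z cand={1,2} pick 1 [0->1 ok]
  18: obs=z cand={1,2} pick 2 [1->2 ok]
  19: obs=z cand={1,2} pick 2 [2->2 ok]
  20: obs=z cand={1,2} pick 1 [2->1 ok]

0,2,2,2,1,0,3,0,3,3,2,0,1,2,2,2,0,1,2,2,1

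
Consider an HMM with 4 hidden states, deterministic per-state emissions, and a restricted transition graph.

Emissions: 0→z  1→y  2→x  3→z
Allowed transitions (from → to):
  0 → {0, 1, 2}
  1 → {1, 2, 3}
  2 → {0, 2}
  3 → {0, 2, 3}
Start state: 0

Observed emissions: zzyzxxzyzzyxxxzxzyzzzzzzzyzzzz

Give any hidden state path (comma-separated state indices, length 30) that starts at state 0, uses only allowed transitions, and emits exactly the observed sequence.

  0: obs=z cand={0,3} pick 0 [start]
  1: obs=z cand={0,3} pick 0 [0->0 ok]
  2: obs=y cand={1} pick 1 [0->1 ok]
  3: obs=z cand={0,3} pick 3 [1->3 ok]
  4: obs=x cand={2} pick 2 [3->2 ok]
  5: obs=x cand={2} pick 2 [2->2 ok]
  6: obs=z cand={0,3} pick 0 [2->0 ok]
  7: obs=y cand={1} pick 1 [0->1 ok]
  8: obs=z cand={0,3} pick 3 [1->3 ok]
  9: obs=z cand={0,3} pick 0 [3->0 ok]
  10: obs=y cand={1} pick 1 [0->1 ok]
  11: obs=x cand={2} pick 2 [1->2 ok]
  12: obs=x cand={2} pick 2 [2->2 ok]
  13: obs=x cand={2} pick 2 [2->2 ok]
  14: obs=z cand={0,3} pick 0 [2->0 ok]
  15: obs=x cand={2} pick 2 [0->2 ok]
  16: obs=z cand={0,3} pick 0 [2->0 ok]
  17: obs=y cand={1} pick 1 [0->1 ok]
  18: obs=z cand={0,3} pick 3 [1->3 ok]
  19: obs=z cand={0,3} pick 3 [3->3 ok]
  20: obs=z cand={0,3} pick 3 [3->3 ok]
  21: obs=z cand={0,3} pick 3 [3->3 ok]
  22: obs=z cand={0,3} pick 3 [3->3 ok]
  23: obs=z cand={0,3} pick 3 [3->3 ok]
  24: obs=z cand={0,3} pick 0 [3->0 ok]
  25: obs=y cand={1} pick 1 [0->1 ok]
  26: obs=z cand={0,3} pick 3 [1->3 ok]
  27: obs=z cand={0,3} pick 3 [3->3 ok]
  28: obs=z cand={0,3} pick 3 [3->3 ok]
  29: obs=z cand={0,3} pick 0 [3->0 ok]

0,0,1,3,2,2,0,1,3,0,1,2,2,2,0,2,0,1,3,3,3,3,3,3,0,1,3,3,3,0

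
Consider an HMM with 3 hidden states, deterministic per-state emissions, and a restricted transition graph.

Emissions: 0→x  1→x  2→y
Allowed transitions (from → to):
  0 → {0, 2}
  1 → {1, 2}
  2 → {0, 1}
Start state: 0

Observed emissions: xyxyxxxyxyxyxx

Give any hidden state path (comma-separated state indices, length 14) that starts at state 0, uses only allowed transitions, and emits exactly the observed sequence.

0,2,0,2,0,0,0,2,1,2,1,2,0,0

  pos 0: x in {0,1}, choose 0; start
  pos 1: y in {2}, choose 2; 0->2 ok
  pos 2: x in {0,1}, choose 0; 2->0 ok
  pos 3: y in {2}, choose 2; 0->2 ok
  pos 4: x in {0,1}, choose 0; 2->0 ok
  pos 5: x in {0,1}, choose 0; 0->0 ok
  pos 6: x in {0,1}, choose 0; 0->0 ok
  pos 7: y in {2}, choose 2; 0->2 ok
  pos 8: x in {0,1}, choose 1; 2->1 ok
  pos 9: y in {2}, choose 2; 1->2 ok
  pos 10: x in {0,1}, choose 1; 2->1 ok
  pos 11: y in {2}, choose 2; 1->2 ok
  pos 12: x in {0,1}, choose 0; 2->0 ok
  pos 13: x in {0,1}, choose 0; 0->0 ok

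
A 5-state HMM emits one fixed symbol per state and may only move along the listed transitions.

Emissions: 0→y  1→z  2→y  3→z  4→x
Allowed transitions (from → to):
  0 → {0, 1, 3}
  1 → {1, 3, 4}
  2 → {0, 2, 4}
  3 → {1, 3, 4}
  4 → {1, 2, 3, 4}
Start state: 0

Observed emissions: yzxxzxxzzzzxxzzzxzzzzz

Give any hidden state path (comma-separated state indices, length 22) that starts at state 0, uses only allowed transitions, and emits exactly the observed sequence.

0,3,4,4,3,4,4,1,1,3,3,4,4,3,1,1,4,3,1,1,3,3

  [0] y  {0,2}  => 0  start
  [1] z  {1,3}  => 3  0->3 ok
  [2] x  {4}  => 4  3->4 ok
  [3] x  {4}  => 4  4->4 ok
  [4] z  {1,3}  => 3  4->3 ok
  [5] x  {4}  => 4  3->4 ok
  [6] x  {4}  => 4  4->4 ok
  [7] z  {1,3}  => 1  4->1 ok
  [8] z  {1,3}  => 1  1->1 ok
  [9] z  {1,3}  => 3  1->3 ok
  [10] z  {1,3}  => 3  3->3 ok
  [11] x  {4}  => 4  3->4 ok
  [12] x  {4}  => 4  4->4 ok
  [13] z  {1,3}  => 3  4->3 ok
  [14] z  {1,3}  => 1  3->1 ok
  [15] z  {1,3}  => 1  1->1 ok
  [16] x  {4}  => 4  1->4 ok
  [17] z  {1,3}  => 3  4->3 ok
  [18] z  {1,3}  => 1  3->1 ok
  [19] z  {1,3}  => 1  1->1 ok
  [20] z  {1,3}  => 3  1->3 ok
  [21] z  {1,3}  => 3  3->3 ok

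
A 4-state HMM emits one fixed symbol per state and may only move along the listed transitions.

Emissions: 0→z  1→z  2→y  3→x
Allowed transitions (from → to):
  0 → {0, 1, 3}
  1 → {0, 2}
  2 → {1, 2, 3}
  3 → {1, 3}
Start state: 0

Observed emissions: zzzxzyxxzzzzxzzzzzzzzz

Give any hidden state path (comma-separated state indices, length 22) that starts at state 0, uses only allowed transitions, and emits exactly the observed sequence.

  [0] z  {0,1}  => 0  start
  [1] z  {0,1}  => 1  0->1 ok
  [2] z  {0,1}  => 0  1->0 ok
  [3] x  {3}  => 3  0->3 ok
  [4] z  {0,1}  => 1  3->1 ok
  [5] y  {2}  => 2  1->2 ok
  [6] x  {3}  => 3  2->3 ok
  [7] x  {3}  => 3  3->3 ok
  [8] z  {0,1}  => 1  3->1 ok
  [9] z  {0,1}  => 0  1->0 ok
  [10] z  {0,1}  => 1  0->1 ok
  [11] z  {0,1}  => 0  1->0 ok
  [12] x  {3}  => 3  0->3 ok
  [13] z  {0,1}  => 1  3->1 ok
  [14] z  {0,1}  => 0  1->0 ok
  [15] z  {0,1}  => 0  0->0 ok
  [16] z  {0,1}  => 1  0->1 ok
  [17] z  {0,1}  => 0  1->0 ok
  [18] z  {0,1}  => 0  0->0 ok
  [19] z  {0,1}  => 0  0->0 ok
  [20] z  {0,1}  => 0  0->0 ok
  [21] z  {0,1}  => 1  0->1 ok

0,1,0,3,1,2,3,3,1,0,1,0,3,1,0,0,1,0,0,0,0,1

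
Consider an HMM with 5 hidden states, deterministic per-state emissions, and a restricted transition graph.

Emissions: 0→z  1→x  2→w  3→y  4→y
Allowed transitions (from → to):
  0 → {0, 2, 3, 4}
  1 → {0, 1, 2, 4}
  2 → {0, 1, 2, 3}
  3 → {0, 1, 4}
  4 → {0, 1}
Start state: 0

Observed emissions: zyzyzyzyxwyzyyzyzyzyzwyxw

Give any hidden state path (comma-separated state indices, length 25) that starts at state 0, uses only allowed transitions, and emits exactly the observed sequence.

  0: obs=z cand={0} pick 0 [start]
  1: obs=y cand={3,4} pick 4 [0->4 ok]
  2: obs=z cand={0} pick 0 [4->0 ok]
  3: obs=y cand={3,4} pick 4 [0->4 ok]
  4: obs=z cand={0} pick 0 [4->0 ok]
  5: obs=y cand={3,4} pick 4 [0->4 ok]
  6: obs=z cand={0} pick 0 [4->0 ok]
  7: obs=y cand={3,4} pick 4 [0->4 ok]
  8: obs=x cand={1} pick 1 [4->1 ok]
  9: obs=w cand={2} pick 2 [1->2 ok]
  10: obs=y cand={3,4} pick 3 [2->3 ok]
  11: obs=z cand={0} pick 0 [3->0 ok]
  12: obs=y cand={3,4} pick 3 [0->3 ok]
  13: obs=y cand={3,4} pick 4 [3->4 ok]
  14: obs=z cand={0} pick 0 [4->0 ok]
  15: obs=y cand={3,4} pick 4 [0->4 ok]
  16: obs=z cand={0} pick 0 [4->0 ok]
  17: obs=y cand={3,4} pick 4 [0->4 ok]
  18: obs=z cand={0} pick 0 [4->0 ok]
  19: obs=y cand={3,4} pick 4 [0->4 ok]
  20: obs=z cand={0} pick 0 [4->0 ok]
  21: obs=w cand={2} pick 2 [0->2 ok]
  22: obs=y cand={3,4} pick 3 [2->3 ok]
  23: obs=x cand={1} pick 1 [3->1 ok]
  24: obs=w cand={2} pick 2 [1->2 ok]

0,4,0,4,0,4,0,4,1,2,3,0,3,4,0,4,0,4,0,4,0,2,3,1,2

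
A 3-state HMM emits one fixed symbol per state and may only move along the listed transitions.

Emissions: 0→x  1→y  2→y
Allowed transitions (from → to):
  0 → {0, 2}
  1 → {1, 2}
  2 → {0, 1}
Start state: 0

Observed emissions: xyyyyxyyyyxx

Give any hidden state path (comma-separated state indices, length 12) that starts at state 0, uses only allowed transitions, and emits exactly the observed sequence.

0,2,1,1,2,0,2,1,1,2,0,0

  t0 'x' -> {0}, take 0 (start)
  t1 'y' -> {1,2}, take 2 (0->2 ok)
  t2 'y' -> {1,2}, take 1 (2->1 ok)
  t3 'y' -> {1,2}, take 1 (1->1 ok)
  t4 'y' -> {1,2}, take 2 (1->2 ok)
  t5 'x' -> {0}, take 0 (2->0 ok)
  t6 'y' -> {1,2}, take 2 (0->2 ok)
  t7 'y' -> {1,2}, take 1 (2->1 ok)
  t8 'y' -> {1,2}, take 1 (1->1 ok)
  t9 'y' -> {1,2}, take 2 (1->2 ok)
  t10 'x' -> {0}, take 0 (2->0 ok)
  t11 'x' -> {0}, take 0 (0->0 ok)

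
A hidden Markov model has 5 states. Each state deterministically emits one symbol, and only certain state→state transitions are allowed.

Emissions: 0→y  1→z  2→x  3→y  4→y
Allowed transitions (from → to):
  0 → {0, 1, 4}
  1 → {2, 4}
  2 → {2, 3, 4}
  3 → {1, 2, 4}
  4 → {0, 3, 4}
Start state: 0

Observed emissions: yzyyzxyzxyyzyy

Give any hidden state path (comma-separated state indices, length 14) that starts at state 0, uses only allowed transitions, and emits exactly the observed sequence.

0,1,4,3,1,2,3,1,2,4,3,1,4,3

  t0 'y' -> {0,3,4}, take 0 (start)
  t1 'z' -> {1}, take 1 (0->1 ok)
  t2 'y' -> {0,3,4}, take 4 (1->4 ok)
  t3 'y' -> {0,3,4}, take 3 (4->3 ok)
  t4 'z' -> {1}, take 1 (3->1 ok)
  t5 'x' -> {2}, take 2 (1->2 ok)
  t6 'y' -> {0,3,4}, take 3 (2->3 ok)
  t7 'z' -> {1}, take 1 (3->1 ok)
  t8 'x' -> {2}, take 2 (1->2 ok)
  t9 'y' -> {0,3,4}, take 4 (2->4 ok)
  t10 'y' -> {0,3,4}, take 3 (4->3 ok)
  t11 'z' -> {1}, take 1 (3->1 ok)
  t12 'y' -> {0,3,4}, take 4 (1->4 ok)
  t13 'y' -> {0,3,4}, take 3 (4->3 ok)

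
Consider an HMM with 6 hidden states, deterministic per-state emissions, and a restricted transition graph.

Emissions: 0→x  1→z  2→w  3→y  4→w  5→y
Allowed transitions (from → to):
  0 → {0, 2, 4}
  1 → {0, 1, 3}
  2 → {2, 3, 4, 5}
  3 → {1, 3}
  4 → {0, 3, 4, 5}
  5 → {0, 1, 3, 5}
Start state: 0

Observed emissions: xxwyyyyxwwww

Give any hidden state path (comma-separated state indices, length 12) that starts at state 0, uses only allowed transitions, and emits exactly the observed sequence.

0,0,2,5,5,5,5,0,2,2,2,2

  pos 0: x in {0}, choose 0; start
  pos 1: x in {0}, choose 0; 0->0 ok
  pos 2: w in {2,4}, choose 2; 0->2 ok
  pos 3: y in {3,5}, choose 5; 2->5 ok
  pos 4: y in {3,5}, choose 5; 5->5 ok
  pos 5: y in {3,5}, choose 5; 5->5 ok
  pos 6: y in {3,5}, choose 5; 5->5 ok
  pos 7: x in {0}, choose 0; 5->0 ok
  pos 8: w in {2,4}, choose 2; 0->2 ok
  pos 9: w in {2,4}, choose 2; 2->2 ok
  pos 10: w in {2,4}, choose 2; 2->2 ok
  pos 11: w in {2,4}, choose 2; 2->2 ok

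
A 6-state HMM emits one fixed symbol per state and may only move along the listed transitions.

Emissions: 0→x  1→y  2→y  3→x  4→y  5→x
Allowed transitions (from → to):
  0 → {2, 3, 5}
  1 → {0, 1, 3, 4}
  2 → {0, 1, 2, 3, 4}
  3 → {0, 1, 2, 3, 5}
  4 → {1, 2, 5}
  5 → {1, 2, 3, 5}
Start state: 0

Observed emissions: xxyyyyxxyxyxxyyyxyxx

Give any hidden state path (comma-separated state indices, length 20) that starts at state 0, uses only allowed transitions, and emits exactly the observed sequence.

0,3,2,1,1,4,5,5,2,0,2,3,3,2,4,1,0,2,3,5

  [0] x  {0,3,5}  => 0  start
  [1] x  {0,3,5}  => 3  0->3 ok
  [2] y  {1,2,4}  => 2  3->2 ok
  [3] y  {1,2,4}  => 1  2->1 ok
  [4] y  {1,2,4}  => 1  1->1 ok
  [5] y  {1,2,4}  => 4  1->4 ok
  [6] x  {0,3,5}  => 5  4->5 ok
  [7] x  {0,3,5}  => 5  5->5 ok
  [8] y  {1,2,4}  => 2  5->2 ok
  [9] x  {0,3,5}  => 0  2->0 ok
  [10] y  {1,2,4}  => 2  0->2 ok
  [11] x  {0,3,5}  => 3  2->3 ok
  [12] x  {0,3,5}  => 3  3->3 ok
  [13] y  {1,2,4}  => 2  3->2 ok
  [14] y  {1,2,4}  => 4  2->4 ok
  [15] y  {1,2,4}  => 1  4->1 ok
  [16] x  {0,3,5}  => 0  1->0 ok
  [17] y  {1,2,4}  => 2  0->2 ok
  [18] x  {0,3,5}  => 3  2->3 ok
  [19] x  {0,3,5}  => 5  3->5 ok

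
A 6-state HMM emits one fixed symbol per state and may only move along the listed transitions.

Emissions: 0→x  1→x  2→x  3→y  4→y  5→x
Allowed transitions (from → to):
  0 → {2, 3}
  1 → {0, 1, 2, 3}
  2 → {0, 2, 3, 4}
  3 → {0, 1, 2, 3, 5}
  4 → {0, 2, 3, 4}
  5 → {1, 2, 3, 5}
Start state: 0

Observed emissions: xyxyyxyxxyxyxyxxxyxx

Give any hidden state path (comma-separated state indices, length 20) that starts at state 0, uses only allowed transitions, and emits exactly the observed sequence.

  0: obs=x cand={0,1,2,5} pick 0 [start]
  1: obs=y cand={3,4} pick 3 [0->3 ok]
  2: obs=x cand={0,1,2,5} pick 2 [3->2 ok]
  3: obs=y cand={3,4} pick 3 [2->3 ok]
  4: obs=y cand={3,4} pick 3 [3->3 ok]
  5: obs=x cand={0,1,2,5} pick 5 [3->5 ok]
  6: obs=y cand={3,4} pick 3 [5->3 ok]
  7: obs=x cand={0,1,2,5} pick 1 [3->1 ok]
  8: obs=x cand={0,1,2,5} pick 2 [1->2 ok]
  9: obs=y cand={3,4} pick 4 [2->4 ok]
  10: obs=x cand={0,1,2,5} pick 2 [4->2 ok]
  11: obs=y cand={3,4} pick 3 [2->3 ok]
  12: obs=x cand={0,1,2,5} pick 5 [3->5 ok]
  13: obs=y cand={3,4} pick 3 [5->3 ok]
  14: obs=x cand={0,1,2,5} pick 1 [3->1 ok]
  15: obs=x cand={0,1,2,5} pick 1 [1->1 ok]
  16: obs=x cand={0,1,2,5} pick 0 [1->0 ok]
  17: obs=y cand={3,4} pick 3 [0->3 ok]
  18: obs=x cand={0,1,2,5} pick 5 [3->5 ok]
  19: obs=x cand={0,1,2,5} pick 1 [5->1 ok]

0,3,2,3,3,5,3,1,2,4,2,3,5,3,1,1,0,3,5,1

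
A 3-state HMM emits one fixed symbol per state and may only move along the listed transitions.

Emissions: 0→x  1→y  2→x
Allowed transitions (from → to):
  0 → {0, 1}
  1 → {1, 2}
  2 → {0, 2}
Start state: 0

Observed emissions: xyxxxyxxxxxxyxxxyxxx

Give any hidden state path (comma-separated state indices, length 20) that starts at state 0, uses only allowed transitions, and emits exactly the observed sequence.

0,1,2,2,0,1,2,2,0,0,0,0,1,2,0,0,1,2,2,2

  pos 0: x in {0,2}, choose 0; start
  pos 1: y in {1}, choose 1; 0->1 ok
  pos 2: x in {0,2}, choose 2; 1->2 ok
  pos 3: x in {0,2}, choose 2; 2->2 ok
  pos 4: x in {0,2}, choose 0; 2->0 ok
  pos 5: y in {1}, choose 1; 0->1 ok
  pos 6: x in {0,2}, choose 2; 1->2 ok
  pos 7: x in {0,2}, choose 2; 2->2 ok
  pos 8: x in {0,2}, choose 0; 2->0 ok
  pos 9: x in {0,2}, choose 0; 0->0 ok
  pos 10: x in {0,2}, choose 0; 0->0 ok
  pos 11: x in {0,2}, choose 0; 0->0 ok
  pos 12: y in {1}, choose 1; 0->1 ok
  pos 13: x in {0,2}, choose 2; 1->2 ok
  pos 14: x in {0,2}, choose 0; 2->0 ok
  pos 15: x in {0,2}, choose 0; 0->0 ok
  pos 16: y in {1}, choose 1; 0->1 ok
  pos 17: x in {0,2}, choose 2; 1->2 ok
  pos 18: x in {0,2}, choose 2; 2->2 ok
  pos 19: x in {0,2}, choose 2; 2->2 ok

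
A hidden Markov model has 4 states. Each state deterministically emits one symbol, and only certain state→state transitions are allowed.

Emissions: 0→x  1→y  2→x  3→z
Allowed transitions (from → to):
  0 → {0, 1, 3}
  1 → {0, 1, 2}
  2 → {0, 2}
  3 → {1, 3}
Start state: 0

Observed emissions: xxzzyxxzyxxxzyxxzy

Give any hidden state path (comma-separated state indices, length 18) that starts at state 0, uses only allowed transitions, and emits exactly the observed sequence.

0,0,3,3,1,2,0,3,1,2,2,0,3,1,0,0,3,1

  pos 0: x in {0,2}, choose 0; start
  pos 1: x in {0,2}, choose 0; 0->0 ok
  pos 2: z in {3}, choose 3; 0->3 ok
  pos 3: z in {3}, choose 3; 3->3 ok
  pos 4: y in {1}, choose 1; 3->1 ok
  pos 5: x in {0,2}, choose 2; 1->2 ok
  pos 6: x in {0,2}, choose 0; 2->0 ok
  pos 7: z in {3}, choose 3; 0->3 ok
  pos 8: y in {1}, choose 1; 3->1 ok
  pos 9: x in {0,2}, choose 2; 1->2 ok
  pos 10: x in {0,2}, choose 2; 2->2 ok
  pos 11: x in {0,2}, choose 0; 2->0 ok
  pos 12: z in {3}, choose 3; 0->3 ok
  pos 13: y in {1}, choose 1; 3->1 ok
  pos 14: x in {0,2}, choose 0; 1->0 ok
  pos 15: x in {0,2}, choose 0; 0->0 ok
  pos 16: z in {3}, choose 3; 0->3 ok
  pos 17: y in {1}, choose 1; 3->1 ok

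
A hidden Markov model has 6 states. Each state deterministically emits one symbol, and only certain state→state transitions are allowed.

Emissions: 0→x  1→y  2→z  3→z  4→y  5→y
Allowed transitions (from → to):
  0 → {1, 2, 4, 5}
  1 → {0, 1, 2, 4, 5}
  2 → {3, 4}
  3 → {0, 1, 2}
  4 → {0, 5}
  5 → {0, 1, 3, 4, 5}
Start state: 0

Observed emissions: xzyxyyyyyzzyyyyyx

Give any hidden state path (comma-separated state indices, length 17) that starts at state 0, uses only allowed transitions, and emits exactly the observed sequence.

0,2,4,0,4,5,4,5,1,2,3,1,4,5,4,5,0

  t0 'x' -> {0}, take 0 (start)
  t1 'z' -> {2,3}, take 2 (0->2 ok)
  t2 'y' -> {1,4,5}, take 4 (2->4 ok)
  t3 'x' -> {0}, take 0 (4->0 ok)
  t4 'y' -> {1,4,5}, take 4 (0->4 ok)
  t5 'y' -> {1,4,5}, take 5 (4->5 ok)
  t6 'y' -> {1,4,5}, take 4 (5->4 ok)
  t7 'y' -> {1,4,5}, take 5 (4->5 ok)
  t8 'y' -> {1,4,5}, take 1 (5->1 ok)
  t9 'z' -> {2,3}, take 2 (1->2 ok)
  t10 'z' -> {2,3}, take 3 (2->3 ok)
  t11 'y' -> {1,4,5}, take 1 (3->1 ok)
  t12 'y' -> {1,4,5}, take 4 (1->4 ok)
  t13 'y' -> {1,4,5}, take 5 (4->5 ok)
  t14 'y' -> {1,4,5}, take 4 (5->4 ok)
  t15 'y' -> {1,4,5}, take 5 (4->5 ok)
  t16 'x' -> {0}, take 0 (5->0 ok)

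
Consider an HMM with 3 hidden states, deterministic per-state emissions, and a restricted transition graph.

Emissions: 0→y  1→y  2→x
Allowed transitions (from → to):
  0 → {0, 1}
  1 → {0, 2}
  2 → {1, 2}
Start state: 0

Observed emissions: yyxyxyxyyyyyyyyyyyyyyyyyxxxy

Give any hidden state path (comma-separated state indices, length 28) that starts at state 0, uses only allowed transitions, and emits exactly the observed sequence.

  t0 'y' -> {0,1}, take 0 (start)
  t1 'y' -> {0,1}, take 1 (0->1 ok)
  t2 'x' -> {2}, take 2 (1->2 ok)
  t3 'y' -> {0,1}, take 1 (2->1 ok)
  t4 'x' -> {2}, take 2 (1->2 ok)
  t5 'y' -> {0,1}, take 1 (2->1 ok)
  t6 'x' -> {2}, take 2 (1->2 ok)
  t7 'y' -> {0,1}, take 1 (2->1 ok)
  t8 'y' -> {0,1}, take 0 (1->0 ok)
  t9 'y' -> {0,1}, take 0 (0->0 ok)
  t10 'y' -> {0,1}, take 1 (0->1 ok)
  t11 'y' -> {0,1}, take 0 (1->0 ok)
  t12 'y' -> {0,1}, take 0 (0->0 ok)
  t13 'y' -> {0,1}, take 1 (0->1 ok)
  t14 'y' -> {0,1}, take 0 (1->0 ok)
  t15 'y' -> {0,1}, take 1 (0->1 ok)
  t16 'y' -> {0,1}, take 0 (1->0 ok)
  t17 'y' -> {0,1}, take 0 (0->0 ok)
  t18 'y' -> {0,1}, take 1 (0->1 ok)
  t19 'y' -> {0,1}, take 0 (1->0 ok)
  t20 'y' -> {0,1}, take 0 (0->0 ok)
  t21 'y' -> {0,1}, take 0 (0->0 ok)
  t22 'y' -> {0,1}, take 0 (0->0 ok)
  t23 'y' -> {0,1}, take 1 (0->1 ok)
  t24 'x' -> {2}, take 2 (1->2 ok)
  t25 'x' -> {2}, take 2 (2->2 ok)
  t26 'x' -> {2}, take 2 (2->2 ok)
  t27 'y' -> {0,1}, take 1 (2->1 ok)

0,1,2,1,2,1,2,1,0,0,1,0,0,1,0,1,0,0,1,0,0,0,0,1,2,2,2,1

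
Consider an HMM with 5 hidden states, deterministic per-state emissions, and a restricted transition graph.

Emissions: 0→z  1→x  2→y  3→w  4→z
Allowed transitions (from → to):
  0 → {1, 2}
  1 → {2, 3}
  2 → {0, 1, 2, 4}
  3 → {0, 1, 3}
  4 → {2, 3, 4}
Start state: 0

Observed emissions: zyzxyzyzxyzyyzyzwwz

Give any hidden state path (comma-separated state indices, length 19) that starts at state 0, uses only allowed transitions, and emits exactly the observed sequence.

  [0] z  {0,4}  => 0  start
  [1] y  {2}  => 2  0->2 ok
  [2] z  {0,4}  => 0  2->0 ok
  [3] x  {1}  => 1  0->1 ok
  [4] y  {2}  => 2  1->2 ok
  [5] z  {0,4}  => 0  2->0 ok
  [6] y  {2}  => 2  0->2 ok
  [7] z  {0,4}  => 0  2->0 ok
  [8] x  {1}  => 1  0->1 ok
  [9] y  {2}  => 2  1->2 ok
  [10] z  {0,4}  => 0  2->0 ok
  [11] y  {2}  => 2  0->2 ok
  [12] y  {2}  => 2  2->2 ok
  [13] z  {0,4}  => 0  2->0 ok
  [14] y  {2}  => 2  0->2 ok
  [15] z  {0,4}  => 4  2->4 ok
  [16] w  {3}  => 3  4->3 ok
  [17] w  {3}  => 3  3->3 ok
  [18] z  {0,4}  => 0  3->0 ok

0,2,0,1,2,0,2,0,1,2,0,2,2,0,2,4,3,3,0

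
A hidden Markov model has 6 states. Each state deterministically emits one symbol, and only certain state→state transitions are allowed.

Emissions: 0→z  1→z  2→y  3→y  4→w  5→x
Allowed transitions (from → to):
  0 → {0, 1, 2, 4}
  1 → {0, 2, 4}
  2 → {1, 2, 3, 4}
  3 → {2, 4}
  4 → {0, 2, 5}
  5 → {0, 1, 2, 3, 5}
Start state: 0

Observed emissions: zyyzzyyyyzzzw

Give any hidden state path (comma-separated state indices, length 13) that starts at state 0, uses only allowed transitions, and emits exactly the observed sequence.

  t0 'z' -> {0,1}, take 0 (start)
  t1 'y' -> {2,3}, take 2 (0->2 ok)
  t2 'y' -> {2,3}, take 2 (2->2 ok)
  t3 'z' -> {0,1}, take 1 (2->1 ok)
  t4 'z' -> {0,1}, take 0 (1->0 ok)
  t5 'y' -> {2,3}, take 2 (0->2 ok)
  t6 'y' -> {2,3}, take 2 (2->2 ok)
  t7 'y' -> {2,3}, take 3 (2->3 ok)
  t8 'y' -> {2,3}, take 2 (3->2 ok)
  t9 'z' -> {0,1}, take 1 (2->1 ok)
  t10 'z' -> {0,1}, take 0 (1->0 ok)
  t11 'z' -> {0,1}, take 0 (0->0 ok)
  t12 'w' -> {4}, take 4 (0->4 ok)

0,2,2,1,0,2,2,3,2,1,0,0,4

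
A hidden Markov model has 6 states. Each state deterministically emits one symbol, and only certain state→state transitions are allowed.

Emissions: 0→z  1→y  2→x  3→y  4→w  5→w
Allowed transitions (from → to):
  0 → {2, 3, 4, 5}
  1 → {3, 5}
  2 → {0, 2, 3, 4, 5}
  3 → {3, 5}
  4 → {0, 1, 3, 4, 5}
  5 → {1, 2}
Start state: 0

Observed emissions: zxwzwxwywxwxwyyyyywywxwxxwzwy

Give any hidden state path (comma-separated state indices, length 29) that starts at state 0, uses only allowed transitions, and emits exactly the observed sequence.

0,2,4,0,5,2,4,3,5,2,5,2,4,1,3,3,3,3,5,1,5,2,5,2,2,4,0,4,1

  t0 'z' -> {0}, take 0 (start)
  t1 'x' -> {2}, take 2 (0->2 ok)
  t2 'w' -> {4,5}, take 4 (2->4 ok)
  t3 'z' -> {0}, take 0 (4->0 ok)
  t4 'w' -> {4,5}, take 5 (0->5 ok)
  t5 'x' -> {2}, take 2 (5->2 ok)
  t6 'w' -> {4,5}, take 4 (2->4 ok)
  t7 'y' -> {1,3}, take 3 (4->3 ok)
  t8 'w' -> {4,5}, take 5 (3->5 ok)
  t9 'x' -> {2}, take 2 (5->2 ok)
  t10 'w' -> {4,5}, take 5 (2->5 ok)
  t11 'x' -> {2}, take 2 (5->2 ok)
  t12 'w' -> {4,5}, take 4 (2->4 ok)
  t13 'y' -> {1,3}, take 1 (4->1 ok)
  t14 'y' -> {1,3}, take 3 (1->3 ok)
  t15 'y' -> {1,3}, take 3 (3->3 ok)
  t16 'y' -> {1,3}, take 3 (3->3 ok)
  t17 'y' -> {1,3}, take 3 (3->3 ok)
  t18 'w' -> {4,5}, take 5 (3->5 ok)
  t19 'y' -> {1,3}, take 1 (5->1 ok)
  t20 'w' -> {4,5}, take 5 (1->5 ok)
  t21 'x' -> {2}, take 2 (5->2 ok)
  t22 'w' -> {4,5}, take 5 (2->5 ok)
  t23 'x' -> {2}, take 2 (5->2 ok)
  t24 'x' -> {2}, take 2 (2->2 ok)
  t25 'w' -> {4,5}, take 4 (2->4 ok)
  t26 'z' -> {0}, take 0 (4->0 ok)
  t27 'w' -> {4,5}, take 4 (0->4 ok)
  t28 'y' -> {1,3}, take 1 (4->1 ok)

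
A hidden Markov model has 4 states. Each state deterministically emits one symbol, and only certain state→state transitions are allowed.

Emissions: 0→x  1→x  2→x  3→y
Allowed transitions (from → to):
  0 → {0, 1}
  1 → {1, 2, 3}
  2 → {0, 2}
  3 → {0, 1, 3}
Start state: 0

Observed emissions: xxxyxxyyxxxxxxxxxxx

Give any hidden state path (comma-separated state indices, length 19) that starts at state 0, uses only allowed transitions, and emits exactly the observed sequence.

  pos 0: x in {0,1,2}, choose 0; start
  pos 1: x in {0,1,2}, choose 1; 0->1 ok
  pos 2: x in {0,1,2}, choose 1; 1->1 ok
  pos 3: y in {3}, choose 3; 1->3 ok
  pos 4: x in {0,1,2}, choose 1; 3->1 ok
  pos 5: x in {0,1,2}, choose 1; 1->1 ok
  pos 6: y in {3}, choose 3; 1->3 ok
  pos 7: y in {3}, choose 3; 3->3 ok
  pos 8: x in {0,1,2}, choose 1; 3->1 ok
  pos 9: x in {0,1,2}, choose 1; 1->1 ok
  pos 10: x in {0,1,2}, choose 1; 1->1 ok
  pos 11: x in {0,1,2}, choose 2; 1->2 ok
  pos 12: x in {0,1,2}, choose 2; 2->2 ok
  pos 13: x in {0,1,2}, choose 2; 2->2 ok
  pos 14: x in {0,1,2}, choose 2; 2->2 ok
  pos 15: x in {0,1,2}, choose 0; 2->0 ok
  pos 16: x in {0,1,2}, choose 1; 0->1 ok
  pos 17: x in {0,1,2}, choose 2; 1->2 ok
  pos 18: x in {0,1,2}, choose 2; 2->2 ok

0,1,1,3,1,1,3,3,1,1,1,2,2,2,2,0,1,2,2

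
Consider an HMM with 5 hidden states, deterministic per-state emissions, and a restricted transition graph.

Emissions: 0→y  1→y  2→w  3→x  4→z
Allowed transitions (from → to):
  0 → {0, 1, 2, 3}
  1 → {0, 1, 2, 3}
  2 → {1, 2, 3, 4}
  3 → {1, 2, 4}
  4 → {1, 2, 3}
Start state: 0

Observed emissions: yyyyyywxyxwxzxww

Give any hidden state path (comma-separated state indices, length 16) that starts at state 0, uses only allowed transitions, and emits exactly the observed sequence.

  pos 0: y in {0,1}, choose 0; start
  pos 1: y in {0,1}, choose 1; 0->1 ok
  pos 2: y in {0,1}, choose 0; 1->0 ok
  pos 3: y in {0,1}, choose 1; 0->1 ok
  pos 4: y in {0,1}, choose 0; 1->0 ok
  pos 5: y in {0,1}, choose 0; 0->0 ok
  pos 6: w in {2}, choose 2; 0->2 ok
  pos 7: x in {3}, choose 3; 2->3 ok
  pos 8: y in {0,1}, choose 1; 3->1 ok
  pos 9: x in {3}, choose 3; 1->3 ok
  pos 10: w in {2}, choose 2; 3->2 ok
  pos 11: x in {3}, choose 3; 2->3 ok
  pos 12: z in {4}, choose 4; 3->4 ok
  pos 13: x in {3}, choose 3; 4->3 ok
  pos 14: w in {2}, choose 2; 3->2 ok
  pos 15: w in {2}, choose 2; 2->2 ok

0,1,0,1,0,0,2,3,1,3,2,3,4,3,2,2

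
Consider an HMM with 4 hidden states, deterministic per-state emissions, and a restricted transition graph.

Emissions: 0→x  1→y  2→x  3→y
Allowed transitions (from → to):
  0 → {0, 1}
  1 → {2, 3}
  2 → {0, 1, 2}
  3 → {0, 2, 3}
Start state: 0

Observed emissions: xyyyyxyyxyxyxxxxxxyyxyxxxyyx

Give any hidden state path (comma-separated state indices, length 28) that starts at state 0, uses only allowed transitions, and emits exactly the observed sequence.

  [0] x  {0,2}  => 0  start
  [1] y  {1,3}  => 1  0->1 ok
  [2] y  {1,3}  => 3  1->3 ok
  [3] y  {1,3}  => 3  3->3 ok
  [4] y  {1,3}  => 3  3->3 ok
  [5] x  {0,2}  => 2  3->2 ok
  [6] y  {1,3}  => 1  2->1 ok
  [7] y  {1,3}  => 3  1->3 ok
  [8] x  {0,2}  => 0  3->0 ok
  [9] y  {1,3}  => 1  0->1 ok
  [10] x  {0,2}  => 2  1->2 ok
  [11] y  {1,3}  => 1  2->1 ok
  [12] x  {0,2}  => 2  1->2 ok
  [13] x  {0,2}  => 2  2->2 ok
  [14] x  {0,2}  => 2  2->2 ok
  [15] x  {0,2}  => 2  2->2 ok
  [16] x  {0,2}  => 2  2->2 ok
  [17] x  {0,2}  => 2  2->2 ok
  [18] y  {1,3}  => 1  2->1 ok
  [19] y  {1,3}  => 3  1->3 ok
  [20] x  {0,2}  => 2  3->2 ok
  [21] y  {1,3}  => 1  2->1 ok
  [22] x  {0,2}  => 2  1->2 ok
  [23] x  {0,2}  => 0  2->0 ok
  [24] x  {0,2}  => 0  0->0 ok
  [25] y  {1,3}  => 1  0->1 ok
  [26] y  {1,3}  => 3  1->3 ok
  [27] x  {0,2}  => 0  3->0 ok

0,1,3,3,3,2,1,3,0,1,2,1,2,2,2,2,2,2,1,3,2,1,2,0,0,1,3,0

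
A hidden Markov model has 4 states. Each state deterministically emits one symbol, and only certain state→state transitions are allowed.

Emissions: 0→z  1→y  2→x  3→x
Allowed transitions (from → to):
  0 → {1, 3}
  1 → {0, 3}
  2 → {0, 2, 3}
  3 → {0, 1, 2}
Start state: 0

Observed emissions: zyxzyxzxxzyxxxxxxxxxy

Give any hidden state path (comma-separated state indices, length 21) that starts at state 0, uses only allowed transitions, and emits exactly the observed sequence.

0,1,3,0,1,3,0,3,2,0,1,3,2,2,2,2,2,2,2,3,1

  t0 'z' -> {0}, take 0 (start)
  t1 'y' -> {1}, take 1 (0->1 ok)
  t2 'x' -> {2,3}, take 3 (1->3 ok)
  t3 'z' -> {0}, take 0 (3->0 ok)
  t4 'y' -> {1}, take 1 (0->1 ok)
  t5 'x' -> {2,3}, take 3 (1->3 ok)
  t6 'z' -> {0}, take 0 (3->0 ok)
  t7 'x' -> {2,3}, take 3 (0->3 ok)
  t8 'x' -> {2,3}, take 2 (3->2 ok)
  t9 'z' -> {0}, take 0 (2->0 ok)
  t10 'y' -> {1}, take 1 (0->1 ok)
  t11 'x' -> {2,3}, take 3 (1->3 ok)
  t12 'x' -> {2,3}, take 2 (3->2 ok)
  t13 'x' -> {2,3}, take 2 (2->2 ok)
  t14 'x' -> {2,3}, take 2 (2->2 ok)
  t15 'x' -> {2,3}, take 2 (2->2 ok)
  t16 'x' -> {2,3}, take 2 (2->2 ok)
  t17 'x' -> {2,3}, take 2 (2->2 ok)
  t18 'x' -> {2,3}, take 2 (2->2 ok)
  t19 'x' -> {2,3}, take 3 (2->3 ok)
  t20 'y' -> {1}, take 1 (3->1 ok)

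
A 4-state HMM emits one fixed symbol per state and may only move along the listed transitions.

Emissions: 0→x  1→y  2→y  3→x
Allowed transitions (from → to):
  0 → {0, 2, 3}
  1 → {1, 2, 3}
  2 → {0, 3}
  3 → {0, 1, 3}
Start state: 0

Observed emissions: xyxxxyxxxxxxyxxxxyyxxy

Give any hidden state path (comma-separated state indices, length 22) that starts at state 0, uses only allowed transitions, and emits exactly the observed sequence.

  [0] x  {0,3}  => 0  start
  [1] y  {1,2}  => 2  0->2 ok
  [2] x  {0,3}  => 0  2->0 ok
  [3] x  {0,3}  => 3  0->3 ok
  [4] x  {0,3}  => 0  3->0 ok
  [5] y  {1,2}  => 2  0->2 ok
  [6] x  {0,3}  => 0  2->0 ok
  [7] x  {0,3}  => 0  0->0 ok
  [8] x  {0,3}  => 0  0->0 ok
  [9] x  {0,3}  => 0  0->0 ok
  [10] x  {0,3}  => 0  0->0 ok
  [11] x  {0,3}  => 0  0->0 ok
  [12] y  {1,2}  => 2  0->2 ok
  [13] x  {0,3}  => 0  2->0 ok
  [14] x  {0,3}  => 3  0->3 ok
  [15] x  {0,3}  => 3  3->3 ok
  [16] x  {0,3}  => 3  3->3 ok
  [17] y  {1,2}  => 1  3->1 ok
  [18] y  {1,2}  => 1  1->1 ok
  [19] x  {0,3}  => 3  1->3 ok
  [20] x  {0,3}  => 0  3->0 ok
  [21] y  {1,2}  => 2  0->2 ok

0,2,0,3,0,2,0,0,0,0,0,0,2,0,3,3,3,1,1,3,0,2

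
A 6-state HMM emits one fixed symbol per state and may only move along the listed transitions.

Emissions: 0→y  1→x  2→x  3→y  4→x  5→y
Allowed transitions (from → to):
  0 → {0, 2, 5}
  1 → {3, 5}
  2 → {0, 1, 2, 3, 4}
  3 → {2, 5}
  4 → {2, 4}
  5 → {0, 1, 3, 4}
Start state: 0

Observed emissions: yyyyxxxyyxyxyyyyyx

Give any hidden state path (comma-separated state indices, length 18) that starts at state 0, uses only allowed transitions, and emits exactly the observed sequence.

0,0,0,5,4,4,2,3,5,1,3,2,3,5,0,5,0,2

  t0 'y' -> {0,3,5}, take 0 (start)
  t1 'y' -> {0,3,5}, take 0 (0->0 ok)
  t2 'y' -> {0,3,5}, take 0 (0->0 ok)
  t3 'y' -> {0,3,5}, take 5 (0->5 ok)
  t4 'x' -> {1,2,4}, take 4 (5->4 ok)
  t5 'x' -> {1,2,4}, take 4 (4->4 ok)
  t6 'x' -> {1,2,4}, take 2 (4->2 ok)
  t7 'y' -> {0,3,5}, take 3 (2->3 ok)
  t8 'y' -> {0,3,5}, take 5 (3->5 ok)
  t9 'x' -> {1,2,4}, take 1 (5->1 ok)
  t10 'y' -> {0,3,5}, take 3 (1->3 ok)
  t11 'x' -> {1,2,4}, take 2 (3->2 ok)
  t12 'y' -> {0,3,5}, take 3 (2->3 ok)
  t13 'y' -> {0,3,5}, take 5 (3->5 ok)
  t14 'y' -> {0,3,5}, take 0 (5->0 ok)
  t15 'y' -> {0,3,5}, take 5 (0->5 ok)
  t16 'y' -> {0,3,5}, take 0 (5->0 ok)
  t17 'x' -> {1,2,4}, take 2 (0->2 ok)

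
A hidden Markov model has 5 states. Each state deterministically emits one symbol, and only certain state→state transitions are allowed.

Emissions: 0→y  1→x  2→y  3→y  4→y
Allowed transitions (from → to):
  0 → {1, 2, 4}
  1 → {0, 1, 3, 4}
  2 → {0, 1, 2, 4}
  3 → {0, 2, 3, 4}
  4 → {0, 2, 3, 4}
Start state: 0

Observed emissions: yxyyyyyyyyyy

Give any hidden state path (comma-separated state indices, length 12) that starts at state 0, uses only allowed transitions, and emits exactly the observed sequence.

0,1,3,3,4,0,4,0,4,4,4,4

  pos 0: y in {0,2,3,4}, choose 0; start
  pos 1: x in {1}, choose 1; 0->1 ok
  pos 2: y in {0,2,3,4}, choose 3; 1->3 ok
  pos 3: y in {0,2,3,4}, choose 3; 3->3 ok
  pos 4: y in {0,2,3,4}, choose 4; 3->4 ok
  pos 5: y in {0,2,3,4}, choose 0; 4->0 ok
  pos 6: y in {0,2,3,4}, choose 4; 0->4 ok
  pos 7: y in {0,2,3,4}, choose 0; 4->0 ok
  pos 8: y in {0,2,3,4}, choose 4; 0->4 ok
  pos 9: y in {0,2,3,4}, choose 4; 4->4 ok
  pos 10: y in {0,2,3,4}, choose 4; 4->4 ok
  pos 11: y in {0,2,3,4}, choose 4; 4->4 ok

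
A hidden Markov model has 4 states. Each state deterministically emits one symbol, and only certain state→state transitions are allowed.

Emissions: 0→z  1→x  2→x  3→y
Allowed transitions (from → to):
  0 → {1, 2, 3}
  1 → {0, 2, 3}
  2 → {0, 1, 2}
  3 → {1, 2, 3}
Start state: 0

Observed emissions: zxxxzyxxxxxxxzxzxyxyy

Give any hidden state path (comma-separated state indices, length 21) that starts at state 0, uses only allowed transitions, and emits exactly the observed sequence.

0,2,2,1,0,3,2,2,2,2,1,2,1,0,2,0,1,3,1,3,3

  [0] z  {0}  => 0  start
  [1] x  {1,2}  => 2  0->2 ok
  [2] x  {1,2}  => 2  2->2 ok
  [3] x  {1,2}  => 1  2->1 ok
  [4] z  {0}  => 0  1->0 ok
  [5] y  {3}  => 3  0->3 ok
  [6] x  {1,2}  => 2  3->2 ok
  [7] x  {1,2}  => 2  2->2 ok
  [8] x  {1,2}  => 2  2->2 ok
  [9] x  {1,2}  => 2  2->2 ok
  [10] x  {1,2}  => 1  2->1 ok
  [11] x  {1,2}  => 2  1->2 ok
  [12] x  {1,2}  => 1  2->1 ok
  [13] z  {0}  => 0  1->0 ok
  [14] x  {1,2}  => 2  0->2 ok
  [15] z  {0}  => 0  2->0 ok
  [16] x  {1,2}  => 1  0->1 ok
  [17] y  {3}  => 3  1->3 ok
  [18] x  {1,2}  => 1  3->1 ok
  [19] y  {3}  => 3  1->3 ok
  [20] y  {3}  => 3  3->3 ok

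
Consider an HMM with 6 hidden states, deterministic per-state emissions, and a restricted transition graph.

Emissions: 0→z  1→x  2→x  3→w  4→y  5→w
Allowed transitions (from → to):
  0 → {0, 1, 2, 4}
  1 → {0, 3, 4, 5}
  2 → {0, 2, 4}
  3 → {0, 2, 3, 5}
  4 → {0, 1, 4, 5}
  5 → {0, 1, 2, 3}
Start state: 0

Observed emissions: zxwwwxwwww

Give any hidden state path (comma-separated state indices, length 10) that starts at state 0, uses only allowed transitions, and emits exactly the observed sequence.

0,1,3,3,5,1,5,3,3,5

  [0] z  {0}  => 0  start
  [1] x  {1,2}  => 1  0->1 ok
  [2] w  {3,5}  => 3  1->3 ok
  [3] w  {3,5}  => 3  3->3 ok
  [4] w  {3,5}  => 5  3->5 ok
  [5] x  {1,2}  => 1  5->1 ok
  [6] w  {3,5}  => 5  1->5 ok
  [7] w  {3,5}  => 3  5->3 ok
  [8] w  {3,5}  => 3  3->3 ok
  [9] w  {3,5}  => 5  3->5 ok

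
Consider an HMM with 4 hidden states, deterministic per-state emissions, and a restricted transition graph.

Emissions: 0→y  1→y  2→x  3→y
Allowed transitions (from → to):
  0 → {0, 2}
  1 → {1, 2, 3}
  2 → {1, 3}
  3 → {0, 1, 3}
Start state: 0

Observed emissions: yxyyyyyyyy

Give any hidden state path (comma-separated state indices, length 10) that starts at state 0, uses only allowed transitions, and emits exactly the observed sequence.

0,2,1,3,1,1,3,3,1,1

  [0] y  {0,1,3}  => 0  start
  [1] x  {2}  => 2  0->2 ok
  [2] y  {0,1,3}  => 1  2->1 ok
  [3] y  {0,1,3}  => 3  1->3 ok
  [4] y  {0,1,3}  => 1  3->1 ok
  [5] y  {0,1,3}  => 1  1->1 ok
  [6] y  {0,1,3}  => 3  1->3 ok
  [7] y  {0,1,3}  => 3  3->3 ok
  [8] y  {0,1,3}  => 1  3->1 ok
  [9] y  {0,1,3}  => 1  1->1 ok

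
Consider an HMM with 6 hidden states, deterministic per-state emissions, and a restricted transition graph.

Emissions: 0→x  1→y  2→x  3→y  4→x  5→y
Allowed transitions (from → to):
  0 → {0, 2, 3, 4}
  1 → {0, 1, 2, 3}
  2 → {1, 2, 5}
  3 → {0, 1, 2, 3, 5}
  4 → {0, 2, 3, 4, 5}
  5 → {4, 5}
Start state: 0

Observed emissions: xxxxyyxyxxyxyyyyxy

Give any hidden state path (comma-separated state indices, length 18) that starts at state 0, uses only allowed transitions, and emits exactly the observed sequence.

0,4,4,4,5,5,4,5,4,4,5,4,5,5,5,5,4,5

  pos 0: x in {0,2,4}, choose 0; start
  pos 1: x in {0,2,4}, choose 4; 0->4 ok
  pos 2: x in {0,2,4}, choose 4; 4->4 ok
  pos 3: x in {0,2,4}, choose 4; 4->4 ok
  pos 4: y in {1,3,5}, choose 5; 4->5 ok
  pos 5: y in {1,3,5}, choose 5; 5->5 ok
  pos 6: x in {0,2,4}, choose 4; 5->4 ok
  pos 7: y in {1,3,5}, choose 5; 4->5 ok
  pos 8: x in {0,2,4}, choose 4; 5->4 ok
  pos 9: x in {0,2,4}, choose 4; 4->4 ok
  pos 10: y in {1,3,5}, choose 5; 4->5 ok
  pos 11: x in {0,2,4}, choose 4; 5->4 ok
  pos 12: y in {1,3,5}, choose 5; 4->5 ok
  pos 13: y in {1,3,5}, choose 5; 5->5 ok
  pos 14: y in {1,3,5}, choose 5; 5->5 ok
  pos 15: y in {1,3,5}, choose 5; 5->5 ok
  pos 16: x in {0,2,4}, choose 4; 5->4 ok
  pos 17: y in {1,3,5}, choose 5; 4->5 ok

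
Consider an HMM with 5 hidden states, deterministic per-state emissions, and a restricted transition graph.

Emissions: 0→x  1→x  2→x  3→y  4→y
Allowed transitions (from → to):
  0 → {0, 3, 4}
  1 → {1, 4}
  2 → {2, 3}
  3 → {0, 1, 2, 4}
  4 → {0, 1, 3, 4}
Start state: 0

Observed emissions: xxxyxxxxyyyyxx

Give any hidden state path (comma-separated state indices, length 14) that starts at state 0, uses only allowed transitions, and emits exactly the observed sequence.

  0: obs=x cand={0,1,2} pick 0 [start]
  1: obs=x cand={0,1,2} pick 0 [0->0 ok]
  2: obs=x cand={0,1,2} pick 0 [0->0 ok]
  3: obs=y cand={3,4} pick 4 [0->4 ok]
  4: obs=x cand={0,1,2} pick 0 [4->0 ok]
  5: obs=x cand={0,1,2} pick 0 [0->0 ok]
  6: obs=x cand={0,1,2} pick 0 [0->0 ok]
  7: obs=x cand={0,1,2} pick 0 [0->0 ok]
  8: obs=y cand={3,4} pick 4 [0->4 ok]
  9: obs=y cand={3,4} pick 4 [4->4 ok]
  10: obs=y cand={3,4} pick 4 [4->4 ok]
  11: obs=y cand={3,4} pick 4 [4->4 ok]
  12: obs=x cand={0,1,2} pick 1 [4->1 ok]
  13: obs=x cand={0,1,2} pick 1 [1->1 ok]

0,0,0,4,0,0,0,0,4,4,4,4,1,1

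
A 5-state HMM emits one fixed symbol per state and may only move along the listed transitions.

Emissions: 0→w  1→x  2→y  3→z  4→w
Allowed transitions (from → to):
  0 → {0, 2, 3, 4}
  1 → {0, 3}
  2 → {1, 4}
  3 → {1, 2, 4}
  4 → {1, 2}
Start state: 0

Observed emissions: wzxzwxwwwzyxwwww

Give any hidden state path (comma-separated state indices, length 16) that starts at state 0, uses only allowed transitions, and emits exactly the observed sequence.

  pos 0: w in {0,4}, choose 0; start
  pos 1: z in {3}, choose 3; 0->3 ok
  pos 2: x in {1}, choose 1; 3->1 ok
  pos 3: z in {3}, choose 3; 1->3 ok
  pos 4: w in {0,4}, choose 4; 3->4 ok
  pos 5: x in {1}, choose 1; 4->1 ok
  pos 6: w in {0,4}, choose 0; 1->0 ok
  pos 7: w in {0,4}, choose 0; 0->0 ok
  pos 8: w in {0,4}, choose 0; 0->0 ok
  pos 9: z in {3}, choose 3; 0->3 ok
  pos 10: y in {2}, choose 2; 3->2 ok
  pos 11: x in {1}, choose 1; 2->1 ok
  pos 12: w in {0,4}, choose 0; 1->0 ok
  pos 13: w in {0,4}, choose 0; 0->0 ok
  pos 14: w in {0,4}, choose 0; 0->0 ok
  pos 15: w in {0,4}, choose 0; 0->0 ok

0,3,1,3,4,1,0,0,0,3,2,1,0,0,0,0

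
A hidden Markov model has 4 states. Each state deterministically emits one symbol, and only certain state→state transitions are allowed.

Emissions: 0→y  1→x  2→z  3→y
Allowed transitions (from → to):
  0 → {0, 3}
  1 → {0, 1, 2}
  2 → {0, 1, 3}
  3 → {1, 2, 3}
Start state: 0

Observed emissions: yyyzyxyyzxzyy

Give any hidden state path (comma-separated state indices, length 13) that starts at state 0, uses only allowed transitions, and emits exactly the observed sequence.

0,3,3,2,3,1,0,3,2,1,2,0,3

  0: obs=y cand={0,3} pick 0 [start]
  1: obs=y cand={0,3} pick 3 [0->3 ok]
  2: obs=y cand={0,3} pick 3 [3->3 ok]
  3: obs=z cand={2} pick 2 [3->2 ok]
  4: obs=y cand={0,3} pick 3 [2->3 ok]
  5: obs=x cand={1} pick 1 [3->1 ok]
  6: obs=y cand={0,3} pick 0 [1->0 ok]
  7: obs=y cand={0,3} pick 3 [0->3 ok]
  8: obs=z cand={2} pick 2 [3->2 ok]
  9: obs=x cand={1} pick 1 [2->1 ok]
  10: obs=z cand={2} pick 2 [1->2 ok]
  11: obs=y cand={0,3} pick 0 [2->0 ok]
  12: obs=y cand={0,3} pick 3 [0->3 ok]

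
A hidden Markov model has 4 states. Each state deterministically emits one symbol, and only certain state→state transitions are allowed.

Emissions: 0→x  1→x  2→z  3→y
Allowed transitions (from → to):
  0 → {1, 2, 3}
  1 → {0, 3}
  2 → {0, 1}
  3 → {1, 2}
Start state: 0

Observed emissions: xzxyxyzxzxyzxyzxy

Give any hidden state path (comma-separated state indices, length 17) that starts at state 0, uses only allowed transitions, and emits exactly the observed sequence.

0,2,0,3,1,3,2,0,2,0,3,2,1,3,2,0,3

  t0 'x' -> {0,1}, take 0 (start)
  t1 'z' -> {2}, take 2 (0->2 ok)
  t2 'x' -> {0,1}, take 0 (2->0 ok)
  t3 'y' -> {3}, take 3 (0->3 ok)
  t4 'x' -> {0,1}, take 1 (3->1 ok)
  t5 'y' -> {3}, take 3 (1->3 ok)
  t6 'z' -> {2}, take 2 (3->2 ok)
  t7 'x' -> {0,1}, take 0 (2->0 ok)
  t8 'z' -> {2}, take 2 (0->2 ok)
  t9 'x' -> {0,1}, take 0 (2->0 ok)
  t10 'y' -> {3}, take 3 (0->3 ok)
  t11 'z' -> {2}, take 2 (3->2 ok)
  t12 'x' -> {0,1}, take 1 (2->1 ok)
  t13 'y' -> {3}, take 3 (1->3 ok)
  t14 'z' -> {2}, take 2 (3->2 ok)
  t15 'x' -> {0,1}, take 0 (2->0 ok)
  t16 'y' -> {3}, take 3 (0->3 ok)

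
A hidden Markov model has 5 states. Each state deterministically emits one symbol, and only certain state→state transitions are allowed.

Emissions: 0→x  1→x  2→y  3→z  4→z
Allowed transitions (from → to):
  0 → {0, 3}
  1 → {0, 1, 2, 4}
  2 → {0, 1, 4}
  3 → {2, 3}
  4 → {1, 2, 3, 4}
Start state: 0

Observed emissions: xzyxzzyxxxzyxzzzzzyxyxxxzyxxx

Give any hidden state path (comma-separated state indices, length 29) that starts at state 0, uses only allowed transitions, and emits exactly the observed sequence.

  t0 'x' -> {0,1}, take 0 (start)
  t1 'z' -> {3,4}, take 3 (0->3 ok)
  t2 'y' -> {2}, take 2 (3->2 ok)
  t3 'x' -> {0,1}, take 1 (2->1 ok)
  t4 'z' -> {3,4}, take 4 (1->4 ok)
  t5 'z' -> {3,4}, take 4 (4->4 ok)
  t6 'y' -> {2}, take 2 (4->2 ok)
  t7 'x' -> {0,1}, take 1 (2->1 ok)
  t8 'x' -> {0,1}, take 1 (1->1 ok)
  t9 'x' -> {0,1}, take 1 (1->1 ok)
  t10 'z' -> {3,4}, take 4 (1->4 ok)
  t11 'y' -> {2}, take 2 (4->2 ok)
  t12 'x' -> {0,1}, take 0 (2->0 ok)
  t13 'z' -> {3,4}, take 3 (0->3 ok)
  t14 'z' -> {3,4}, take 3 (3->3 ok)
  t15 'z' -> {3,4}, take 3 (3->3 ok)
  t16 'z' -> {3,4}, take 3 (3->3 ok)
  t17 'z' -> {3,4}, take 3 (3->3 ok)
  t18 'y' -> {2}, take 2 (3->2 ok)
  t19 'x' -> {0,1}, take 1 (2->1 ok)
  t20 'y' -> {2}, take 2 (1->2 ok)
  t21 'x' -> {0,1}, take 0 (2->0 ok)
  t22 'x' -> {0,1}, take 0 (0->0 ok)
  t23 'x' -> {0,1}, take 0 (0->0 ok)
  t24 'z' -> {3,4}, take 3 (0->3 ok)
  t25 'y' -> {2}, take 2 (3->2 ok)
  t26 'x' -> {0,1}, take 0 (2->0 ok)
  t27 'x' -> {0,1}, take 0 (0->0 ok)
  t28 'x' -> {0,1}, take 0 (0->0 ok)

0,3,2,1,4,4,2,1,1,1,4,2,0,3,3,3,3,3,2,1,2,0,0,0,3,2,0,0,0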